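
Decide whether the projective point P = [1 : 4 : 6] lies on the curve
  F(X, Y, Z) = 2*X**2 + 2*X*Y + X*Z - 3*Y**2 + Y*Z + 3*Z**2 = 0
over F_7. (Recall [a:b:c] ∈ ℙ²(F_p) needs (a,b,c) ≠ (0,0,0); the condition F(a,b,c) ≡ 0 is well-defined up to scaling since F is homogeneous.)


F(1,4,6) ≡ 2 (mod 7); P is NOT on the curve.

Evaluate F(1, 4, 6) term-by-term (mod 7).
  2*X**2 ↦ 2·1·1·1 = 2
  2*X*Y ↦ 2·1·4·1 = 8
  X*Z ↦ 1·1·1·6 = 6
  -3*Y**2 ↦ -3·1·16·1 = -48
  Y*Z ↦ 1·1·4·6 = 24
  3*Z**2 ↦ 3·1·1·36 = 108
Sum: F(1, 4, 6) = (2) + (8) + (6) + (-48) + (24) + (108) = 100.
Reducing mod 7: 100 ≡ 2 (mod 7).
Since F(a, b, c) ≡ 2 ≠ 0 (mod 7), P does NOT lie on the curve.


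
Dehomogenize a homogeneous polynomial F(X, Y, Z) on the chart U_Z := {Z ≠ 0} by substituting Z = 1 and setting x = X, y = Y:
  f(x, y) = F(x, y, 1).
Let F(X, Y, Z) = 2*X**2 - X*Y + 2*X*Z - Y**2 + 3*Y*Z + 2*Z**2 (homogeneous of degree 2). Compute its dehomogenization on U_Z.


f(x, y) = 2*x**2 - x*y + 2*x - y**2 + 3*y + 2

On U_Z we set Z = 1. Each monomial c·X^i·Y^j·Z^k in F becomes c·x^i·y^j·1^k = c·x^i·y^j.
Substituting Z = 1: F(X, Y, 1) = 2*x**2 - x*y + 2*x - y**2 + 3*y + 2.
Note: deg(f) ≤ deg(F) = 2; strict inequality happens when F is divisible by Z (lost terms).


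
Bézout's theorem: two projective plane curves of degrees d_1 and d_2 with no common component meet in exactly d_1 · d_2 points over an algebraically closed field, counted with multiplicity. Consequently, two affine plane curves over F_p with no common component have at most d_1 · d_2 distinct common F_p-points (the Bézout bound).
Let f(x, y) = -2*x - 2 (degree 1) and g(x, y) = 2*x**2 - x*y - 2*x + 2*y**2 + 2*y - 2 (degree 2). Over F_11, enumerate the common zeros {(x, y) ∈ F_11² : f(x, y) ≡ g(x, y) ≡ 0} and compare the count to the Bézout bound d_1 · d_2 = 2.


Common zeros: {(10, 7), (10, 8)}; count = 2; Bézout bound = 2.

deg(f) = 1, deg(g) = 2, so Bézout bound = 2.
Scan x ∈ F_11. For each x, list the y ∈ F_11 with f(x, y) ≡ 0 and those with g(x, y) ≡ 0 (mod 11); the common zeros in that column are the intersection.
  x = 0: f ≡ 0 at y ∈ ∅; g ≡ 0 at y ∈ {3, 7}; common: ∅.
  x = 1: f ≡ 0 at y ∈ ∅; g ≡ 0 at y ∈ ∅; common: ∅.
  x = 2: f ≡ 0 at y ∈ ∅; g ≡ 0 at y ∈ ∅; common: ∅.
  x = 3: f ≡ 0 at y ∈ ∅; g ≡ 0 at y ∈ {1, 5}; common: ∅.
  x = 4: f ≡ 0 at y ∈ ∅; g ≡ 0 at y ∈ {0, 1}; common: ∅.
  x = 5: f ≡ 0 at y ∈ ∅; g ≡ 0 at y ∈ ∅; common: ∅.
  x = 6: f ≡ 0 at y ∈ ∅; g ≡ 0 at y ∈ {5, 8}; common: ∅.
  x = 7: f ≡ 0 at y ∈ ∅; g ≡ 0 at y ∈ ∅; common: ∅.
  x = 8: f ≡ 0 at y ∈ ∅; g ≡ 0 at y ∈ {0, 3}; common: ∅.
  x = 9: f ≡ 0 at y ∈ ∅; g ≡ 0 at y ∈ ∅; common: ∅.
  x = 10: f ≡ 0 at y ∈ {0, 1, 2, 3, 4, 5, 6, 7, 8, 9, 10}; g ≡ 0 at y ∈ {7, 8}; common: {7, 8}.
Collecting: common zeros = {(10, 7), (10, 8)}, so the count is 2.
Comparison with the Bézout bound: 2 ≤ 2 = deg(f)·deg(g), as expected for curves with no common component (the bound is attained).


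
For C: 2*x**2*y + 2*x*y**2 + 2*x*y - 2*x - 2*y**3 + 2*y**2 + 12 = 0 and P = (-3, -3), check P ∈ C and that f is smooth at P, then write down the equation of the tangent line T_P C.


Tangent line at P: 46*x - 18*y + 84 = 0.

Step 1: f(-3, -3) = 0, so P lies on C.
Step 2: partial derivatives
  f_x(x, y) = 4*x*y + 2*y**2 + 2*y - 2, f_y(x, y) = 2*x**2 + 4*x*y + 2*x - 6*y**2 + 4*y.
  f_x(P) = 46, f_y(P) = -18 (gradient nonzero, so P is smooth).
Step 3: tangent line at P: 46·(x − -3) + -18·(y − -3) = 0.
Expanding: 46*x - 18*y + 84 = 0.


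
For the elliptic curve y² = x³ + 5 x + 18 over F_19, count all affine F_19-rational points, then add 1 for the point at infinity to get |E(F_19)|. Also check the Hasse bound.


Affine points = {(1, 9), (1, 10), (2, 6), (2, 13), (4, 8), (4, 11), (5, 4), (5, 15), (6, 6), (6, 13), (7, 4), (7, 15), (8, 0), (10, 2), (10, 17), (11, 6), (11, 13), (12, 1), (12, 18), (13, 0), (14, 1), (14, 18), (17, 0)}; affine count = 23; |E(F_19)| = 24.

Discriminant check: Δ ∝ 4a³ + 27b² = 4·5³ + 27·18² = 4·125 + 27·324 ≡ 14 (mod 19). Nonzero ⇒ E is nonsingular.
For each x ∈ F_19, compute rhs = x³ + 5·x + 18 mod 19, then count y ∈ F_19 with y² ≡ rhs.
  x = 0: rhs = 18, matching y values: none (0 points).
  x = 1: rhs = 5, matching y values: 9, 10 (2 points).
  x = 2: rhs = 17, matching y values: 6, 13 (2 points).
  x = 3: rhs = 3, matching y values: none (0 points).
  x = 4: rhs = 7, matching y values: 8, 11 (2 points).
  x = 5: rhs = 16, matching y values: 4, 15 (2 points).
  x = 6: rhs = 17, matching y values: 6, 13 (2 points).
  x = 7: rhs = 16, matching y values: 4, 15 (2 points).
  x = 8: rhs = 0, matching y values: 0 (1 points).
  x = 9: rhs = 13, matching y values: none (0 points).
  x = 10: rhs = 4, matching y values: 2, 17 (2 points).
  x = 11: rhs = 17, matching y values: 6, 13 (2 points).
  x = 12: rhs = 1, matching y values: 1, 18 (2 points).
  x = 13: rhs = 0, matching y values: 0 (1 points).
  x = 14: rhs = 1, matching y values: 1, 18 (2 points).
  x = 15: rhs = 10, matching y values: none (0 points).
  x = 16: rhs = 14, matching y values: none (0 points).
  x = 17: rhs = 0, matching y values: 0 (1 points).
  x = 18: rhs = 12, matching y values: none (0 points).
Total affine count: 23.
Full point count |E(F_19)| = 23 + 1 = 24.
Hasse bound: |24 − (19+1)| = |4| = 4 ≤ 2√19 ≈ 8.7178 ✓.


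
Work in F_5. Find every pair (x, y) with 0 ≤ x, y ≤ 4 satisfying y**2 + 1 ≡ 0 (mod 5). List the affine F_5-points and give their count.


Affine F_5-points: {(0, 2), (0, 3), (1, 2), (1, 3), (2, 2), (2, 3), (3, 2), (3, 3), (4, 2), (4, 3)}; count = 10.

For each of the 25 pairs (x, y) ∈ F_5², evaluate f(x, y) mod 5. Record the zeros.
  x = 0: [0↦1, 1↦2, 2↦0, 3↦0, 4↦2]  zeros at y ∈ {2, 3}
  x = 1: [0↦1, 1↦2, 2↦0, 3↦0, 4↦2]  zeros at y ∈ {2, 3}
  x = 2: [0↦1, 1↦2, 2↦0, 3↦0, 4↦2]  zeros at y ∈ {2, 3}
  x = 3: [0↦1, 1↦2, 2↦0, 3↦0, 4↦2]  zeros at y ∈ {2, 3}
  x = 4: [0↦1, 1↦2, 2↦0, 3↦0, 4↦2]  zeros at y ∈ {2, 3}
Collecting zeros: affine points = {(0, 2), (0, 3), (1, 2), (1, 3), (2, 2), (2, 3), (3, 2), (3, 3), (4, 2), (4, 3)}.
Total count |C(F_5)_aff| = 10.


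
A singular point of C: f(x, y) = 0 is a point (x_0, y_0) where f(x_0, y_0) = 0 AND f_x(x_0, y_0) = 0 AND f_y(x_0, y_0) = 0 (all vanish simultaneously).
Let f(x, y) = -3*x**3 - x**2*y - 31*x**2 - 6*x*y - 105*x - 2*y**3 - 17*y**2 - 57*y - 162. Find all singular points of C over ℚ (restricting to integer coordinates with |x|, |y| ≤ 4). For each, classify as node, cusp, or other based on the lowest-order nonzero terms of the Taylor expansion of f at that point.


Singular points: {(-3, -3)}; classification: node.

Compute partial derivatives:
  f_x = -9*x**2 - 2*x*y - 62*x - 6*y - 105.
  f_y = -x**2 - 6*x - 6*y**2 - 34*y - 57.
Scan x_0 ∈ {−4, ..., 4}. For each x_0, f_y(x_0, y) is a polynomial in y; find its integer roots y ∈ {−4, ..., 4}, then test f_x and f at those candidates.
  x = -4: f_y(-4, y) = -6*y**2 - 34*y - 49; no integer root y with |y| ≤ 4.
  x = -3: f_y(-3, y) = -6*y**2 - 34*y - 48; vanishes at y ∈ {-3}. (-3, -3): f_x = 0, f = 0 — SINGULAR.
  x = -2: f_y(-2, y) = -6*y**2 - 34*y - 49; no integer root y with |y| ≤ 4.
  x = -1: f_y(-1, y) = -6*y**2 - 34*y - 52; no integer root y with |y| ≤ 4.
  x = 0: f_y(0, y) = -6*y**2 - 34*y - 57; no integer root y with |y| ≤ 4.
  x = 1: f_y(1, y) = -6*y**2 - 34*y - 64; no integer root y with |y| ≤ 4.
  x = 2: f_y(2, y) = -6*y**2 - 34*y - 73; no integer root y with |y| ≤ 4.
  x = 3: f_y(3, y) = -6*y**2 - 34*y - 84; no integer root y with |y| ≤ 4.
  x = 4: f_y(4, y) = -6*y**2 - 34*y - 97; no integer root y with |y| ≤ 4.
Only singular point on the grid: (-3, -3).
Classify: substitute x = -3 + u, y = -3 + v and expand: f = -3*u**3 - u**2*v - u**2 - 2*v**3 + v**2.
No constant or linear terms (consistent with a singular point). Quadratic part: -u**2 + v**2. Cubic part: -3*u**3 - u**2*v - 2*v**3.
The quadratic part v**2 - u**2 = (v − u)(v + u) splits into two distinct linear factors, so there are two distinct tangent lines y − -3 = ±(x − -3) — this is a node (ordinary double point).
Classification: node.


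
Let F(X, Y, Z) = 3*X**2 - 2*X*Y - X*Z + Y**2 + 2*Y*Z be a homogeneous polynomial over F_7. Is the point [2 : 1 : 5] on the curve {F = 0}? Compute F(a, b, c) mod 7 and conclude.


F(2,1,5) ≡ 2 (mod 7); P is NOT on the curve.

Evaluate F(2, 1, 5) term-by-term (mod 7).
  3*X**2 ↦ 3·4·1·1 = 12
  -2*X*Y ↦ -2·2·1·1 = -4
  -X*Z ↦ -1·2·1·5 = -10
  Y**2 ↦ 1·1·1·1 = 1
  2*Y*Z ↦ 2·1·1·5 = 10
Sum: F(2, 1, 5) = (12) + (-4) + (-10) + (1) + (10) = 9.
Reducing mod 7: 9 ≡ 2 (mod 7).
Since F(a, b, c) ≡ 2 ≠ 0 (mod 7), P does NOT lie on the curve.


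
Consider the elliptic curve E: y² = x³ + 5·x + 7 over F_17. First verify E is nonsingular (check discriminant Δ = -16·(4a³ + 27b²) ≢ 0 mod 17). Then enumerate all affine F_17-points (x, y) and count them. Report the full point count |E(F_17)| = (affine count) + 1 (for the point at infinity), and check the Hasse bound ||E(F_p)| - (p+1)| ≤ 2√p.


Affine points = {(1, 8), (1, 9), (2, 5), (2, 12), (3, 7), (3, 10), (5, 2), (5, 15), (6, 7), (6, 10), (8, 7), (8, 10), (9, 4), (9, 13), (11, 4), (11, 13), (13, 5), (13, 12), (14, 4), (14, 13), (16, 1), (16, 16)}; affine count = 22; |E(F_17)| = 23.

Discriminant check: Δ ∝ 4a³ + 27b² = 4·5³ + 27·7² = 4·125 + 27·49 ≡ 4 (mod 17). Nonzero ⇒ E is nonsingular.
For each x ∈ F_17, compute rhs = x³ + 5·x + 7 mod 17, then count y ∈ F_17 with y² ≡ rhs.
  x = 0: rhs = 7, matching y values: none (0 points).
  x = 1: rhs = 13, matching y values: 8, 9 (2 points).
  x = 2: rhs = 8, matching y values: 5, 12 (2 points).
  x = 3: rhs = 15, matching y values: 7, 10 (2 points).
  x = 4: rhs = 6, matching y values: none (0 points).
  x = 5: rhs = 4, matching y values: 2, 15 (2 points).
  x = 6: rhs = 15, matching y values: 7, 10 (2 points).
  x = 7: rhs = 11, matching y values: none (0 points).
  x = 8: rhs = 15, matching y values: 7, 10 (2 points).
  x = 9: rhs = 16, matching y values: 4, 13 (2 points).
  x = 10: rhs = 3, matching y values: none (0 points).
  x = 11: rhs = 16, matching y values: 4, 13 (2 points).
  x = 12: rhs = 10, matching y values: none (0 points).
  x = 13: rhs = 8, matching y values: 5, 12 (2 points).
  x = 14: rhs = 16, matching y values: 4, 13 (2 points).
  x = 15: rhs = 6, matching y values: none (0 points).
  x = 16: rhs = 1, matching y values: 1, 16 (2 points).
Total affine count: 22.
Full point count |E(F_17)| = 22 + 1 = 23.
Hasse bound: |23 − (17+1)| = |5| = 5 ≤ 2√17 ≈ 8.2462 ✓.


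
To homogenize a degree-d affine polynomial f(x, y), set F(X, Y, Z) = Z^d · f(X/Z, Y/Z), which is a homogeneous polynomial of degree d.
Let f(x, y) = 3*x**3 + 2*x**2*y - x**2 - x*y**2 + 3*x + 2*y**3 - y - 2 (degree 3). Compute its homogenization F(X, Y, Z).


F(X, Y, Z) = 3*X**3 + 2*X**2*Y - X**2*Z - X*Y**2 + 3*X*Z**2 + 2*Y**3 - Y*Z**2 - 2*Z**3

deg(f) = 3.
Substitute x = X/Z, y = Y/Z into f, then multiply by Z^3.
  monomial 3·x^3·y^0 ↦ 3·X^3·Y^0·Z^0.
  monomial 2·x^2·y^1 ↦ 2·X^2·Y^1·Z^0.
  monomial -1·x^2·y^0 ↦ -1·X^2·Y^0·Z^1.
  monomial -1·x^1·y^2 ↦ -1·X^1·Y^2·Z^0.
  monomial 3·x^1·y^0 ↦ 3·X^1·Y^0·Z^2.
  monomial 2·x^0·y^3 ↦ 2·X^0·Y^3·Z^0.
  monomial -1·x^0·y^1 ↦ -1·X^0·Y^1·Z^2.
  monomial -2·x^0·y^0 ↦ -2·X^0·Y^0·Z^3.
Collecting: F(X, Y, Z) = 3*X**3 + 2*X**2*Y - X**2*Z - X*Y**2 + 3*X*Z**2 + 2*Y**3 - Y*Z**2 - 2*Z**3.


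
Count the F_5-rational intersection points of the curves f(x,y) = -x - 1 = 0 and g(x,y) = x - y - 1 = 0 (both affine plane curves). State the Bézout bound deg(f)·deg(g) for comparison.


Common zeros: {(4, 3)}; count = 1; Bézout bound = 1.

deg(f) = 1, deg(g) = 1, so Bézout bound = 1.
Scan x ∈ F_5. For each x, list the y ∈ F_5 with f(x, y) ≡ 0 and those with g(x, y) ≡ 0 (mod 5); the common zeros in that column are the intersection.
  x = 0: f ≡ 0 at y ∈ ∅; g ≡ 0 at y ∈ {4}; common: ∅.
  x = 1: f ≡ 0 at y ∈ ∅; g ≡ 0 at y ∈ {0}; common: ∅.
  x = 2: f ≡ 0 at y ∈ ∅; g ≡ 0 at y ∈ {1}; common: ∅.
  x = 3: f ≡ 0 at y ∈ ∅; g ≡ 0 at y ∈ {2}; common: ∅.
  x = 4: f ≡ 0 at y ∈ {0, 1, 2, 3, 4}; g ≡ 0 at y ∈ {3}; common: {3}.
Collecting: common zeros = {(4, 3)}, so the count is 1.
Comparison with the Bézout bound: 1 ≤ 1 = deg(f)·deg(g), as expected for curves with no common component (the bound is attained).


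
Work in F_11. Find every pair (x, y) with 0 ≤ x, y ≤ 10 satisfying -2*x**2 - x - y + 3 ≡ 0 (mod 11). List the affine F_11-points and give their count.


Affine F_11-points: {(0, 3), (1, 0), (2, 4), (3, 4), (4, 0), (5, 3), (6, 2), (7, 8), (8, 10), (9, 8), (10, 2)}; count = 11.

For each of the 121 pairs (x, y) ∈ F_11², evaluate f(x, y) mod 11. Record the zeros.
  x = 0: [0↦3, 1↦2, 2↦1, 3↦0, 4↦10, 5↦9, 6↦8, 7↦7, 8↦6, 9↦5, 10↦4]  zeros at y ∈ {3}
  x = 1: [0↦0, 1↦10, 2↦9, 3↦8, 4↦7, 5↦6, 6↦5, 7↦4, 8↦3, 9↦2, 10↦1]  zeros at y ∈ {0}
  x = 2: [0↦4, 1↦3, 2↦2, 3↦1, 4↦0, 5↦10, 6↦9, 7↦8, 8↦7, 9↦6, 10↦5]  zeros at y ∈ {4}
  x = 3: [0↦4, 1↦3, 2↦2, 3↦1, 4↦0, 5↦10, 6↦9, 7↦8, 8↦7, 9↦6, 10↦5]  zeros at y ∈ {4}
  x = 4: [0↦0, 1↦10, 2↦9, 3↦8, 4↦7, 5↦6, 6↦5, 7↦4, 8↦3, 9↦2, 10↦1]  zeros at y ∈ {0}
  x = 5: [0↦3, 1↦2, 2↦1, 3↦0, 4↦10, 5↦9, 6↦8, 7↦7, 8↦6, 9↦5, 10↦4]  zeros at y ∈ {3}
  x = 6: [0↦2, 1↦1, 2↦0, 3↦10, 4↦9, 5↦8, 6↦7, 7↦6, 8↦5, 9↦4, 10↦3]  zeros at y ∈ {2}
  x = 7: [0↦8, 1↦7, 2↦6, 3↦5, 4↦4, 5↦3, 6↦2, 7↦1, 8↦0, 9↦10, 10↦9]  zeros at y ∈ {8}
  x = 8: [0↦10, 1↦9, 2↦8, 3↦7, 4↦6, 5↦5, 6↦4, 7↦3, 8↦2, 9↦1, 10↦0]  zeros at y ∈ {10}
  x = 9: [0↦8, 1↦7, 2↦6, 3↦5, 4↦4, 5↦3, 6↦2, 7↦1, 8↦0, 9↦10, 10↦9]  zeros at y ∈ {8}
  x = 10: [0↦2, 1↦1, 2↦0, 3↦10, 4↦9, 5↦8, 6↦7, 7↦6, 8↦5, 9↦4, 10↦3]  zeros at y ∈ {2}
Collecting zeros: affine points = {(0, 3), (1, 0), (2, 4), (3, 4), (4, 0), (5, 3), (6, 2), (7, 8), (8, 10), (9, 8), (10, 2)}.
Total count |C(F_11)_aff| = 11.


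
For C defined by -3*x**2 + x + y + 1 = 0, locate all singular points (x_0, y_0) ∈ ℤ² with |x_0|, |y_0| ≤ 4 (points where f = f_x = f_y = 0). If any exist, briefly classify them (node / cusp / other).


No singular points in the scanned grid; C is smooth there.

Compute partial derivatives:
  f_x = 1 - 6*x.
  f_y = 1.
f_y = 1 is a nonzero constant, so f_y never vanishes: no point (x, y) can satisfy f = f_x = f_y = 0. In particular no (x, y) ∈ {−4, ..., 4}² is singular; the curve is smooth.


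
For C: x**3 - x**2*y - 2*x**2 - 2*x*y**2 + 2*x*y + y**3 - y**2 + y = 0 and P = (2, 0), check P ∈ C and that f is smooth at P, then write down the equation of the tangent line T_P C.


Tangent line at P: 4*x + y - 8 = 0.

Step 1: f(2, 0) = 0, so P lies on C.
Step 2: partial derivatives
  f_x(x, y) = 3*x**2 - 2*x*y - 4*x - 2*y**2 + 2*y, f_y(x, y) = -x**2 - 4*x*y + 2*x + 3*y**2 - 2*y + 1.
  f_x(P) = 4, f_y(P) = 1 (gradient nonzero, so P is smooth).
Step 3: tangent line at P: 4·(x − 2) + 1·(y − 0) = 0.
Expanding: 4*x + y - 8 = 0.


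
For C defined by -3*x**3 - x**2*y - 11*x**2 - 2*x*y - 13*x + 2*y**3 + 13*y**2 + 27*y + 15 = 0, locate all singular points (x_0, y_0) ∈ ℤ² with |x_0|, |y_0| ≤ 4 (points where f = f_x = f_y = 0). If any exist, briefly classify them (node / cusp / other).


Singular points: {(-1, -2)}; classification: cusp.

Compute partial derivatives:
  f_x = -9*x**2 - 2*x*y - 22*x - 2*y - 13.
  f_y = -x**2 - 2*x + 6*y**2 + 26*y + 27.
Scan x_0 ∈ {−4, ..., 4}. For each x_0, f_y(x_0, y) is a polynomial in y; find its integer roots y ∈ {−4, ..., 4}, then test f_x and f at those candidates.
  x = -4: f_y(-4, y) = 6*y**2 + 26*y + 19; no integer root y with |y| ≤ 4.
  x = -3: f_y(-3, y) = 6*y**2 + 26*y + 24; vanishes at y ∈ {-3}. (-3, -3): f_x = -40 ≠ 0.
  x = -2: f_y(-2, y) = 6*y**2 + 26*y + 27; no integer root y with |y| ≤ 4.
  x = -1: f_y(-1, y) = 6*y**2 + 26*y + 28; vanishes at y ∈ {-2}. (-1, -2): f_x = 0, f = 0 — SINGULAR.
  x = 0: f_y(0, y) = 6*y**2 + 26*y + 27; no integer root y with |y| ≤ 4.
  x = 1: f_y(1, y) = 6*y**2 + 26*y + 24; vanishes at y ∈ {-3}. (1, -3): f_x = -32 ≠ 0.
  x = 2: f_y(2, y) = 6*y**2 + 26*y + 19; no integer root y with |y| ≤ 4.
  x = 3: f_y(3, y) = 6*y**2 + 26*y + 12; no integer root y with |y| ≤ 4.
  x = 4: f_y(4, y) = 6*y**2 + 26*y + 3; no integer root y with |y| ≤ 4.
Only singular point on the grid: (-1, -2).
Classify: substitute x = -1 + u, y = -2 + v and expand: f = -3*u**3 - u**2*v + 2*v**3 + v**2.
No constant or linear terms (consistent with a singular point). Quadratic part: v**2. Cubic part: -3*u**3 - u**2*v + 2*v**3.
The quadratic part v**2 is a perfect square, so there is a single (double) tangent line v = 0, i.e. y = -2. Restricting the cubic part to that line (v = 0) leaves -3*u**3 ≠ 0, so f is not divisible by v and the branch is v² ≈ 3*u**3 to lowest order — this is a cusp.
Classification: cusp.


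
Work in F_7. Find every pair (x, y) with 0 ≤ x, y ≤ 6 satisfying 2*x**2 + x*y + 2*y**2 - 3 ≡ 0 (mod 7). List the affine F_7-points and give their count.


Affine F_7-points: {(1, 4), (1, 6), (3, 3), (3, 6), (4, 1), (4, 4), (6, 1), (6, 3)}; count = 8.

For each of the 49 pairs (x, y) ∈ F_7², evaluate f(x, y) mod 7. Record the zeros.
  x = 0: [0↦4, 1↦6, 2↦5, 3↦1, 4↦1, 5↦5, 6↦6]  zeros at y ∈ ∅
  x = 1: [0↦6, 1↦2, 2↦2, 3↦6, 4↦0, 5↦5, 6↦0]  zeros at y ∈ {4, 6}
  x = 2: [0↦5, 1↦2, 2↦3, 3↦1, 4↦3, 5↦2, 6↦5]  zeros at y ∈ ∅
  x = 3: [0↦1, 1↦6, 2↦1, 3↦0, 4↦3, 5↦3, 6↦0]  zeros at y ∈ {3, 6}
  x = 4: [0↦1, 1↦0, 2↦3, 3↦3, 4↦0, 5↦1, 6↦6]  zeros at y ∈ {1, 4}
  x = 5: [0↦5, 1↦5, 2↦2, 3↦3, 4↦1, 5↦3, 6↦2]  zeros at y ∈ ∅
  x = 6: [0↦6, 1↦0, 2↦5, 3↦0, 4↦6, 5↦2, 6↦2]  zeros at y ∈ {1, 3}
Collecting zeros: affine points = {(1, 4), (1, 6), (3, 3), (3, 6), (4, 1), (4, 4), (6, 1), (6, 3)}.
Total count |C(F_7)_aff| = 8.


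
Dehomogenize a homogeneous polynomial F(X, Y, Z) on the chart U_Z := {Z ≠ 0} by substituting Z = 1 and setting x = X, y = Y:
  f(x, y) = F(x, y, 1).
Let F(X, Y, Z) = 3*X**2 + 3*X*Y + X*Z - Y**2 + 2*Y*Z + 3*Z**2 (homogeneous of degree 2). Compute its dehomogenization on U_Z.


f(x, y) = 3*x**2 + 3*x*y + x - y**2 + 2*y + 3

On U_Z we set Z = 1. Each monomial c·X^i·Y^j·Z^k in F becomes c·x^i·y^j·1^k = c·x^i·y^j.
Substituting Z = 1: F(X, Y, 1) = 3*x**2 + 3*x*y + x - y**2 + 2*y + 3.
Note: deg(f) ≤ deg(F) = 2; strict inequality happens when F is divisible by Z (lost terms).


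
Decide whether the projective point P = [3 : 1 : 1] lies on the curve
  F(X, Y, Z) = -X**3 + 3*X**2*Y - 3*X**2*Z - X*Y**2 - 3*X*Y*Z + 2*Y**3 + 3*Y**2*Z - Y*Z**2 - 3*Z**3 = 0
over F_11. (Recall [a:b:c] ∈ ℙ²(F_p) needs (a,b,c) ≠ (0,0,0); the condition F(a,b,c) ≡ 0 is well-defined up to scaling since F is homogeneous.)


F(3,1,1) ≡ 6 (mod 11); P is NOT on the curve.

Evaluate F(3, 1, 1) term-by-term (mod 11).
  -X**3 ↦ -1·27·1·1 = -27
  3*X**2*Y ↦ 3·9·1·1 = 27
  -3*X**2*Z ↦ -3·9·1·1 = -27
  -X*Y**2 ↦ -1·3·1·1 = -3
  -3*X*Y*Z ↦ -3·3·1·1 = -9
  2*Y**3 ↦ 2·1·1·1 = 2
  3*Y**2*Z ↦ 3·1·1·1 = 3
  -Y*Z**2 ↦ -1·1·1·1 = -1
  -3*Z**3 ↦ -3·1·1·1 = -3
Sum: F(3, 1, 1) = (-27) + (27) + (-27) + (-3) + (-9) + (2) + (3) + (-1) + (-3) = -38.
Reducing mod 11: -38 ≡ 6 (mod 11).
Since F(a, b, c) ≡ 6 ≠ 0 (mod 11), P does NOT lie on the curve.


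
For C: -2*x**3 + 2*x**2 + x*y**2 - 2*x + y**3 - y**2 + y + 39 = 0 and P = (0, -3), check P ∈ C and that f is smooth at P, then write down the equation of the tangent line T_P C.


Tangent line at P: 7*x + 34*y + 102 = 0.

Step 1: f(0, -3) = 0, so P lies on C.
Step 2: partial derivatives
  f_x(x, y) = -6*x**2 + 4*x + y**2 - 2, f_y(x, y) = 2*x*y + 3*y**2 - 2*y + 1.
  f_x(P) = 7, f_y(P) = 34 (gradient nonzero, so P is smooth).
Step 3: tangent line at P: 7·(x − 0) + 34·(y − -3) = 0.
Expanding: 7*x + 34*y + 102 = 0.


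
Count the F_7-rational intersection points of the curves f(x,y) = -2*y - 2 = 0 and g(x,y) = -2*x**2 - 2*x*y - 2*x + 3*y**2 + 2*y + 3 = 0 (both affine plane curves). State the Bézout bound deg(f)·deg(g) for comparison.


Common zeros: {(3, 6), (4, 6)}; count = 2; Bézout bound = 2.

deg(f) = 1, deg(g) = 2, so Bézout bound = 2.
Scan x ∈ F_7. For each x, list the y ∈ F_7 with f(x, y) ≡ 0 and those with g(x, y) ≡ 0 (mod 7); the common zeros in that column are the intersection.
  x = 0: f ≡ 0 at y ∈ {6}; g ≡ 0 at y ∈ ∅; common: ∅.
  x = 1: f ≡ 0 at y ∈ {6}; g ≡ 0 at y ∈ ∅; common: ∅.
  x = 2: f ≡ 0 at y ∈ {6}; g ≡ 0 at y ∈ {5}; common: ∅.
  x = 3: f ≡ 0 at y ∈ {6}; g ≡ 0 at y ∈ {0, 6}; common: {6}.
  x = 4: f ≡ 0 at y ∈ {6}; g ≡ 0 at y ∈ {3, 6}; common: {6}.
  x = 5: f ≡ 0 at y ∈ {6}; g ≡ 0 at y ∈ ∅; common: ∅.
  x = 6: f ≡ 0 at y ∈ {6}; g ≡ 0 at y ∈ {3, 5}; common: ∅.
Collecting: common zeros = {(3, 6), (4, 6)}, so the count is 2.
Comparison with the Bézout bound: 2 ≤ 2 = deg(f)·deg(g), as expected for curves with no common component (the bound is attained).


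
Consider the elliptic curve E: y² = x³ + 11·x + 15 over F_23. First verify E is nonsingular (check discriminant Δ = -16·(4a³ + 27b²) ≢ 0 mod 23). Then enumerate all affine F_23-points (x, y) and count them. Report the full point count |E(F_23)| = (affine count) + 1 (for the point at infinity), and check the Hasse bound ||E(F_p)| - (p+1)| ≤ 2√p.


Affine points = {(1, 2), (1, 21), (3, 11), (3, 12), (4, 10), (4, 13), (11, 8), (11, 15), (12, 9), (12, 14), (13, 3), (13, 20), (15, 6), (15, 17), (16, 3), (16, 20), (17, 3), (17, 20), (20, 1), (20, 22), (21, 10), (21, 13), (22, 7), (22, 16)}; affine count = 24; |E(F_23)| = 25.

Discriminant check: Δ ∝ 4a³ + 27b² = 4·11³ + 27·15² = 4·1331 + 27·225 ≡ 14 (mod 23). Nonzero ⇒ E is nonsingular.
For each x ∈ F_23, compute rhs = x³ + 11·x + 15 mod 23, then count y ∈ F_23 with y² ≡ rhs.
  x = 0: rhs = 15, matching y values: none (0 points).
  x = 1: rhs = 4, matching y values: 2, 21 (2 points).
  x = 2: rhs = 22, matching y values: none (0 points).
  x = 3: rhs = 6, matching y values: 11, 12 (2 points).
  x = 4: rhs = 8, matching y values: 10, 13 (2 points).
  x = 5: rhs = 11, matching y values: none (0 points).
  x = 6: rhs = 21, matching y values: none (0 points).
  x = 7: rhs = 21, matching y values: none (0 points).
  x = 8: rhs = 17, matching y values: none (0 points).
  x = 9: rhs = 15, matching y values: none (0 points).
  x = 10: rhs = 21, matching y values: none (0 points).
  x = 11: rhs = 18, matching y values: 8, 15 (2 points).
  x = 12: rhs = 12, matching y values: 9, 14 (2 points).
  x = 13: rhs = 9, matching y values: 3, 20 (2 points).
  x = 14: rhs = 15, matching y values: none (0 points).
  x = 15: rhs = 13, matching y values: 6, 17 (2 points).
  x = 16: rhs = 9, matching y values: 3, 20 (2 points).
  x = 17: rhs = 9, matching y values: 3, 20 (2 points).
  x = 18: rhs = 19, matching y values: none (0 points).
  x = 19: rhs = 22, matching y values: none (0 points).
  x = 20: rhs = 1, matching y values: 1, 22 (2 points).
  x = 21: rhs = 8, matching y values: 10, 13 (2 points).
  x = 22: rhs = 3, matching y values: 7, 16 (2 points).
Total affine count: 24.
Full point count |E(F_23)| = 24 + 1 = 25.
Hasse bound: |25 − (23+1)| = |1| = 1 ≤ 2√23 ≈ 9.5917 ✓.


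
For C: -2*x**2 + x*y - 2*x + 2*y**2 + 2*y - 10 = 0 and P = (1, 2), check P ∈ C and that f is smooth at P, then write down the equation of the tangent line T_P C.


Tangent line at P: -4*x + 11*y - 18 = 0.

Step 1: f(1, 2) = 0, so P lies on C.
Step 2: partial derivatives
  f_x(x, y) = -4*x + y - 2, f_y(x, y) = x + 4*y + 2.
  f_x(P) = -4, f_y(P) = 11 (gradient nonzero, so P is smooth).
Step 3: tangent line at P: -4·(x − 1) + 11·(y − 2) = 0.
Expanding: -4*x + 11*y - 18 = 0.


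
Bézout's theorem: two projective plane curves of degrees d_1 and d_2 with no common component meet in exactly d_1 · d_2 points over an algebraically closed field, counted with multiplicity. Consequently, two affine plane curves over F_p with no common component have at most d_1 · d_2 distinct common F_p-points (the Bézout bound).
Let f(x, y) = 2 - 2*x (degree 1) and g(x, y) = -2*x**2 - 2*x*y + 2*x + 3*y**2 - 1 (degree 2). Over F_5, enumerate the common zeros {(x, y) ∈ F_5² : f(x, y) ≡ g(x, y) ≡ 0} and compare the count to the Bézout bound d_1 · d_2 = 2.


Common zeros: {(1, 1), (1, 3)}; count = 2; Bézout bound = 2.

deg(f) = 1, deg(g) = 2, so Bézout bound = 2.
Scan x ∈ F_5. For each x, list the y ∈ F_5 with f(x, y) ≡ 0 and those with g(x, y) ≡ 0 (mod 5); the common zeros in that column are the intersection.
  x = 0: f ≡ 0 at y ∈ ∅; g ≡ 0 at y ∈ ∅; common: ∅.
  x = 1: f ≡ 0 at y ∈ {0, 1, 2, 3, 4}; g ≡ 0 at y ∈ {1, 3}; common: {1, 3}.
  x = 2: f ≡ 0 at y ∈ ∅; g ≡ 0 at y ∈ {0, 3}; common: ∅.
  x = 3: f ≡ 0 at y ∈ ∅; g ≡ 0 at y ∈ ∅; common: ∅.
  x = 4: f ≡ 0 at y ∈ ∅; g ≡ 0 at y ∈ {0, 1}; common: ∅.
Collecting: common zeros = {(1, 1), (1, 3)}, so the count is 2.
Comparison with the Bézout bound: 2 ≤ 2 = deg(f)·deg(g), as expected for curves with no common component (the bound is attained).


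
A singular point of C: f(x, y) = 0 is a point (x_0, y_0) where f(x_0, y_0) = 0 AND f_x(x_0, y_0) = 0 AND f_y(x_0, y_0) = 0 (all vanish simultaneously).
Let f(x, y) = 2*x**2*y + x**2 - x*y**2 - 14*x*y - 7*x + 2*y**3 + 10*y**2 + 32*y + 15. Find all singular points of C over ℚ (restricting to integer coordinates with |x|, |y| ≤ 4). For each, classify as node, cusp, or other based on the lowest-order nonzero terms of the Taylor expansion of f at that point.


Singular points: {(3, -1)}; classification: node.

Compute partial derivatives:
  f_x = 4*x*y + 2*x - y**2 - 14*y - 7.
  f_y = 2*x**2 - 2*x*y - 14*x + 6*y**2 + 20*y + 32.
Scan x_0 ∈ {−4, ..., 4}. For each x_0, f_y(x_0, y) is a polynomial in y; find its integer roots y ∈ {−4, ..., 4}, then test f_x and f at those candidates.
  x = -4: f_y(-4, y) = 6*y**2 + 28*y + 120; no integer root y with |y| ≤ 4.
  x = -3: f_y(-3, y) = 6*y**2 + 26*y + 92; no integer root y with |y| ≤ 4.
  x = -2: f_y(-2, y) = 6*y**2 + 24*y + 68; no integer root y with |y| ≤ 4.
  x = -1: f_y(-1, y) = 6*y**2 + 22*y + 48; no integer root y with |y| ≤ 4.
  x = 0: f_y(0, y) = 6*y**2 + 20*y + 32; no integer root y with |y| ≤ 4.
  x = 1: f_y(1, y) = 6*y**2 + 18*y + 20; no integer root y with |y| ≤ 4.
  x = 2: f_y(2, y) = 6*y**2 + 16*y + 12; no integer root y with |y| ≤ 4.
  x = 3: f_y(3, y) = 6*y**2 + 14*y + 8; vanishes at y ∈ {-1}. (3, -1): f_x = 0, f = 0 — SINGULAR.
  x = 4: f_y(4, y) = 6*y**2 + 12*y + 8; no integer root y with |y| ≤ 4.
Only singular point on the grid: (3, -1).
Classify: substitute x = 3 + u, y = -1 + v and expand: f = 2*u**2*v - u**2 - u*v**2 + 2*v**3 + v**2.
No constant or linear terms (consistent with a singular point). Quadratic part: -u**2 + v**2. Cubic part: 2*u**2*v - u*v**2 + 2*v**3.
The quadratic part v**2 - u**2 = (v − u)(v + u) splits into two distinct linear factors, so there are two distinct tangent lines y − -1 = ±(x − 3) — this is a node (ordinary double point).
Classification: node.


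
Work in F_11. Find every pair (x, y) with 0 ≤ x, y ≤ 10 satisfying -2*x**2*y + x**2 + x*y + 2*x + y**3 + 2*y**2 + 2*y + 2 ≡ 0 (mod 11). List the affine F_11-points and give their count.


Affine F_11-points: {(0, 2), (0, 5), (2, 5), (5, 2), (6, 1), (6, 4), (8, 1), (9, 4), (9, 6), (9, 10)}; count = 10.

For each of the 121 pairs (x, y) ∈ F_11², evaluate f(x, y) mod 11. Record the zeros.
  x = 0: [0↦2, 1↦7, 2↦0, 3↦9, 4↦7, 5↦0, 6↦5, 7↦6, 8↦9, 9↦9, 10↦1]  zeros at y ∈ {2, 5}
  x = 1: [0↦5, 1↦9, 2↦1, 3↦9, 4↦6, 5↦9, 6↦2, 7↦2, 8↦4, 9↦3, 10↦5]  zeros at y ∈ ∅
  x = 2: [0↦10, 1↦9, 2↦7, 3↦10, 4↦2, 5↦0, 6↦10, 7↦5, 8↦2, 9↦7, 10↦4]  zeros at y ∈ {5}
  x = 3: [0↦6, 1↦7, 2↦7, 3↦1, 4↦6, 5↦6, 6↦7, 7↦4, 8↦3, 9↦10, 10↦9]  zeros at y ∈ ∅
  x = 4: [0↦4, 1↦3, 2↦1, 3↦4, 4↦7, 5↦5, 6↦4, 7↦10, 8↦7, 9↦1, 10↦9]  zeros at y ∈ ∅
  x = 5: [0↦4, 1↦8, 2↦0, 3↦8, 4↦5, 5↦8, 6↦1, 7↦1, 8↦3, 9↦2, 10↦4]  zeros at y ∈ {2}
  x = 6: [0↦6, 1↦0, 2↦4, 3↦2, 4↦0, 5↦4, 6↦9, 7↦10, 8↦2, 9↦2, 10↦5]  zeros at y ∈ {1, 4}
  x = 7: [0↦10, 1↦1, 2↦2, 3↦8, 4↦3, 5↦4, 6↦6, 7↦4, 8↦4, 9↦1, 10↦1]  zeros at y ∈ ∅
  x = 8: [0↦5, 1↦0, 2↦5, 3↦4, 4↦3, 5↦8, 6↦3, 7↦5, 8↦9, 9↦10, 10↦3]  zeros at y ∈ {1}
  x = 9: [0↦2, 1↦8, 2↦2, 3↦1, 4↦0, 5↦5, 6↦0, 7↦2, 8↦6, 9↦7, 10↦0]  zeros at y ∈ {4, 6, 10}
  x = 10: [0↦1, 1↦3, 2↦4, 3↦10, 4↦5, 5↦6, 6↦8, 7↦6, 8↦6, 9↦3, 10↦3]  zeros at y ∈ ∅
Collecting zeros: affine points = {(0, 2), (0, 5), (2, 5), (5, 2), (6, 1), (6, 4), (8, 1), (9, 4), (9, 6), (9, 10)}.
Total count |C(F_11)_aff| = 10.


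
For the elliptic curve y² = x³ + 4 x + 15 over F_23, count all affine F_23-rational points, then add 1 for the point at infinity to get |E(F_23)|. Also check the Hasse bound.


Affine points = {(2, 10), (2, 13), (3, 10), (3, 13), (4, 7), (4, 16), (6, 5), (6, 18), (7, 8), (7, 15), (14, 3), (14, 20), (15, 0), (16, 9), (16, 14), (18, 10), (18, 13), (19, 2), (19, 21)}; affine count = 19; |E(F_23)| = 20.

Discriminant check: Δ ∝ 4a³ + 27b² = 4·4³ + 27·15² = 4·64 + 27·225 ≡ 6 (mod 23). Nonzero ⇒ E is nonsingular.
For each x ∈ F_23, compute rhs = x³ + 4·x + 15 mod 23, then count y ∈ F_23 with y² ≡ rhs.
  x = 0: rhs = 15, matching y values: none (0 points).
  x = 1: rhs = 20, matching y values: none (0 points).
  x = 2: rhs = 8, matching y values: 10, 13 (2 points).
  x = 3: rhs = 8, matching y values: 10, 13 (2 points).
  x = 4: rhs = 3, matching y values: 7, 16 (2 points).
  x = 5: rhs = 22, matching y values: none (0 points).
  x = 6: rhs = 2, matching y values: 5, 18 (2 points).
  x = 7: rhs = 18, matching y values: 8, 15 (2 points).
  x = 8: rhs = 7, matching y values: none (0 points).
  x = 9: rhs = 21, matching y values: none (0 points).
  x = 10: rhs = 20, matching y values: none (0 points).
  x = 11: rhs = 10, matching y values: none (0 points).
  x = 12: rhs = 20, matching y values: none (0 points).
  x = 13: rhs = 10, matching y values: none (0 points).
  x = 14: rhs = 9, matching y values: 3, 20 (2 points).
  x = 15: rhs = 0, matching y values: 0 (1 points).
  x = 16: rhs = 12, matching y values: 9, 14 (2 points).
  x = 17: rhs = 5, matching y values: none (0 points).
  x = 18: rhs = 8, matching y values: 10, 13 (2 points).
  x = 19: rhs = 4, matching y values: 2, 21 (2 points).
  x = 20: rhs = 22, matching y values: none (0 points).
  x = 21: rhs = 22, matching y values: none (0 points).
  x = 22: rhs = 10, matching y values: none (0 points).
Total affine count: 19.
Full point count |E(F_23)| = 19 + 1 = 20.
Hasse bound: |20 − (23+1)| = |-4| = 4 ≤ 2√23 ≈ 9.5917 ✓.


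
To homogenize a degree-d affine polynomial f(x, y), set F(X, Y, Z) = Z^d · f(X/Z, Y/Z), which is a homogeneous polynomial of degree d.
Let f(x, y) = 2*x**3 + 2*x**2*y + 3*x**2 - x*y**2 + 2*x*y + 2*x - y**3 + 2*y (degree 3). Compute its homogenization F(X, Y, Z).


F(X, Y, Z) = 2*X**3 + 2*X**2*Y + 3*X**2*Z - X*Y**2 + 2*X*Y*Z + 2*X*Z**2 - Y**3 + 2*Y*Z**2

deg(f) = 3.
Substitute x = X/Z, y = Y/Z into f, then multiply by Z^3.
  monomial 2·x^3·y^0 ↦ 2·X^3·Y^0·Z^0.
  monomial 2·x^2·y^1 ↦ 2·X^2·Y^1·Z^0.
  monomial 3·x^2·y^0 ↦ 3·X^2·Y^0·Z^1.
  monomial -1·x^1·y^2 ↦ -1·X^1·Y^2·Z^0.
  monomial 2·x^1·y^1 ↦ 2·X^1·Y^1·Z^1.
  monomial 2·x^1·y^0 ↦ 2·X^1·Y^0·Z^2.
  monomial -1·x^0·y^3 ↦ -1·X^0·Y^3·Z^0.
  monomial 2·x^0·y^1 ↦ 2·X^0·Y^1·Z^2.
Collecting: F(X, Y, Z) = 2*X**3 + 2*X**2*Y + 3*X**2*Z - X*Y**2 + 2*X*Y*Z + 2*X*Z**2 - Y**3 + 2*Y*Z**2.


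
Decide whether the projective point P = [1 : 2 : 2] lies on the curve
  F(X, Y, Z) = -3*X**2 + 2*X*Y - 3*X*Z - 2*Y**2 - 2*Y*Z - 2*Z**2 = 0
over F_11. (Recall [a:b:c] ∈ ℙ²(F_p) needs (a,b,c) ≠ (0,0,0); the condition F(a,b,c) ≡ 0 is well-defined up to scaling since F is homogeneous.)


F(1,2,2) ≡ 4 (mod 11); P is NOT on the curve.

Evaluate F(1, 2, 2) term-by-term (mod 11).
  -3*X**2 ↦ -3·1·1·1 = -3
  2*X*Y ↦ 2·1·2·1 = 4
  -3*X*Z ↦ -3·1·1·2 = -6
  -2*Y**2 ↦ -2·1·4·1 = -8
  -2*Y*Z ↦ -2·1·2·2 = -8
  -2*Z**2 ↦ -2·1·1·4 = -8
Sum: F(1, 2, 2) = (-3) + (4) + (-6) + (-8) + (-8) + (-8) = -29.
Reducing mod 11: -29 ≡ 4 (mod 11).
Since F(a, b, c) ≡ 4 ≠ 0 (mod 11), P does NOT lie on the curve.


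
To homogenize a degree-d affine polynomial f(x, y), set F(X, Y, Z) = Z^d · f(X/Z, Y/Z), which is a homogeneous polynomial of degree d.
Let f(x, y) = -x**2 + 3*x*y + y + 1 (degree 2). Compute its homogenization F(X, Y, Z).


F(X, Y, Z) = -X**2 + 3*X*Y + Y*Z + Z**2

deg(f) = 2.
Substitute x = X/Z, y = Y/Z into f, then multiply by Z^2.
  monomial -1·x^2·y^0 ↦ -1·X^2·Y^0·Z^0.
  monomial 3·x^1·y^1 ↦ 3·X^1·Y^1·Z^0.
  monomial 1·x^0·y^1 ↦ 1·X^0·Y^1·Z^1.
  monomial 1·x^0·y^0 ↦ 1·X^0·Y^0·Z^2.
Collecting: F(X, Y, Z) = -X**2 + 3*X*Y + Y*Z + Z**2.


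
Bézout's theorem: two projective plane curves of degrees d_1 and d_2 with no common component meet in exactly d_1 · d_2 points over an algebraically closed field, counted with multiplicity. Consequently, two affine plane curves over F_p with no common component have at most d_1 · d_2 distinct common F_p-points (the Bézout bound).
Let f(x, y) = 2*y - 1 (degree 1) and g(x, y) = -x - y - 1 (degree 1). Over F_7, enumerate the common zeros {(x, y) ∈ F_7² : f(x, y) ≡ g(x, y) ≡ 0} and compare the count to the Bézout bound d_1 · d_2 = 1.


Common zeros: {(2, 4)}; count = 1; Bézout bound = 1.

deg(f) = 1, deg(g) = 1, so Bézout bound = 1.
Scan x ∈ F_7. For each x, list the y ∈ F_7 with f(x, y) ≡ 0 and those with g(x, y) ≡ 0 (mod 7); the common zeros in that column are the intersection.
  x = 0: f ≡ 0 at y ∈ {4}; g ≡ 0 at y ∈ {6}; common: ∅.
  x = 1: f ≡ 0 at y ∈ {4}; g ≡ 0 at y ∈ {5}; common: ∅.
  x = 2: f ≡ 0 at y ∈ {4}; g ≡ 0 at y ∈ {4}; common: {4}.
  x = 3: f ≡ 0 at y ∈ {4}; g ≡ 0 at y ∈ {3}; common: ∅.
  x = 4: f ≡ 0 at y ∈ {4}; g ≡ 0 at y ∈ {2}; common: ∅.
  x = 5: f ≡ 0 at y ∈ {4}; g ≡ 0 at y ∈ {1}; common: ∅.
  x = 6: f ≡ 0 at y ∈ {4}; g ≡ 0 at y ∈ {0}; common: ∅.
Collecting: common zeros = {(2, 4)}, so the count is 1.
Comparison with the Bézout bound: 1 ≤ 1 = deg(f)·deg(g), as expected for curves with no common component (the bound is attained).


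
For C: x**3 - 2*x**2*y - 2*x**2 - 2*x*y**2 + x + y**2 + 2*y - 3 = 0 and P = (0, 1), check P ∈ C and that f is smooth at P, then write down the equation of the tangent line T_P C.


Tangent line at P: -x + 4*y - 4 = 0.

Step 1: f(0, 1) = 0, so P lies on C.
Step 2: partial derivatives
  f_x(x, y) = 3*x**2 - 4*x*y - 4*x - 2*y**2 + 1, f_y(x, y) = -2*x**2 - 4*x*y + 2*y + 2.
  f_x(P) = -1, f_y(P) = 4 (gradient nonzero, so P is smooth).
Step 3: tangent line at P: -1·(x − 0) + 4·(y − 1) = 0.
Expanding: -x + 4*y - 4 = 0.


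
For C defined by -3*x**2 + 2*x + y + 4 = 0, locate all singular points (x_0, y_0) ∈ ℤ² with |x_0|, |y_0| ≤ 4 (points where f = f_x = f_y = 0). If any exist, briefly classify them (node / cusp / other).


No singular points in the scanned grid; C is smooth there.

Compute partial derivatives:
  f_x = 2 - 6*x.
  f_y = 1.
f_y = 1 is a nonzero constant, so f_y never vanishes: no point (x, y) can satisfy f = f_x = f_y = 0. In particular no (x, y) ∈ {−4, ..., 4}² is singular; the curve is smooth.


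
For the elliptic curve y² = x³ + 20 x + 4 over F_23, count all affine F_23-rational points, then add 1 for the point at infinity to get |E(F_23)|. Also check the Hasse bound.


Affine points = {(0, 2), (0, 21), (1, 5), (1, 18), (2, 11), (2, 12), (6, 8), (6, 15), (7, 2), (7, 21), (8, 3), (8, 20), (9, 4), (9, 19), (10, 10), (10, 13), (13, 0), (16, 2), (16, 21), (17, 6), (17, 17), (18, 3), (18, 20), (20, 3), (20, 20), (21, 5), (21, 18), (22, 11), (22, 12)}; affine count = 29; |E(F_23)| = 30.

Discriminant check: Δ ∝ 4a³ + 27b² = 4·20³ + 27·4² = 4·8000 + 27·16 ≡ 2 (mod 23). Nonzero ⇒ E is nonsingular.
For each x ∈ F_23, compute rhs = x³ + 20·x + 4 mod 23, then count y ∈ F_23 with y² ≡ rhs.
  x = 0: rhs = 4, matching y values: 2, 21 (2 points).
  x = 1: rhs = 2, matching y values: 5, 18 (2 points).
  x = 2: rhs = 6, matching y values: 11, 12 (2 points).
  x = 3: rhs = 22, matching y values: none (0 points).
  x = 4: rhs = 10, matching y values: none (0 points).
  x = 5: rhs = 22, matching y values: none (0 points).
  x = 6: rhs = 18, matching y values: 8, 15 (2 points).
  x = 7: rhs = 4, matching y values: 2, 21 (2 points).
  x = 8: rhs = 9, matching y values: 3, 20 (2 points).
  x = 9: rhs = 16, matching y values: 4, 19 (2 points).
  x = 10: rhs = 8, matching y values: 10, 13 (2 points).
  x = 11: rhs = 14, matching y values: none (0 points).
  x = 12: rhs = 17, matching y values: none (0 points).
  x = 13: rhs = 0, matching y values: 0 (1 points).
  x = 14: rhs = 15, matching y values: none (0 points).
  x = 15: rhs = 22, matching y values: none (0 points).
  x = 16: rhs = 4, matching y values: 2, 21 (2 points).
  x = 17: rhs = 13, matching y values: 6, 17 (2 points).
  x = 18: rhs = 9, matching y values: 3, 20 (2 points).
  x = 19: rhs = 21, matching y values: none (0 points).
  x = 20: rhs = 9, matching y values: 3, 20 (2 points).
  x = 21: rhs = 2, matching y values: 5, 18 (2 points).
  x = 22: rhs = 6, matching y values: 11, 12 (2 points).
Total affine count: 29.
Full point count |E(F_23)| = 29 + 1 = 30.
Hasse bound: |30 − (23+1)| = |6| = 6 ≤ 2√23 ≈ 9.5917 ✓.


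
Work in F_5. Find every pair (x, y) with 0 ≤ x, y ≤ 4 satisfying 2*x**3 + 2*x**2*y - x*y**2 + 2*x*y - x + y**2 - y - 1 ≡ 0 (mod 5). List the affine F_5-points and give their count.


Affine F_5-points: {(0, 3), (1, 0), (3, 0), (3, 4)}; count = 4.

For each of the 25 pairs (x, y) ∈ F_5², evaluate f(x, y) mod 5. Record the zeros.
  x = 0: [0↦4, 1↦4, 2↦1, 3↦0, 4↦1]  zeros at y ∈ {3}
  x = 1: [0↦0, 1↦3, 2↦1, 3↦4, 4↦2]  zeros at y ∈ {0}
  x = 2: [0↦3, 1↦3, 2↦1, 3↦2, 4↦1]  zeros at y ∈ ∅
  x = 3: [0↦0, 1↦1, 2↦3, 3↦1, 4↦0]  zeros at y ∈ {0, 4}
  x = 4: [0↦3, 1↦4, 2↦4, 3↦3, 4↦1]  zeros at y ∈ ∅
Collecting zeros: affine points = {(0, 3), (1, 0), (3, 0), (3, 4)}.
Total count |C(F_5)_aff| = 4.


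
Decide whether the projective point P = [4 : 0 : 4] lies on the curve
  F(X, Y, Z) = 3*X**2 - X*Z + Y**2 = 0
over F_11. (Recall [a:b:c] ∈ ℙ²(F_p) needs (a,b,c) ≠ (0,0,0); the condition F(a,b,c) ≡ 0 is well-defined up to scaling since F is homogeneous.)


F(4,0,4) ≡ 10 (mod 11); P is NOT on the curve.

Evaluate F(4, 0, 4) term-by-term (mod 11).
  3*X**2 ↦ 3·16·1·1 = 48
  -X*Z ↦ -1·4·1·4 = -16
  Y**2 ↦ 1·1·0·1 = 0
Sum: F(4, 0, 4) = (48) + (-16) + (0) = 32.
Reducing mod 11: 32 ≡ 10 (mod 11).
Since F(a, b, c) ≡ 10 ≠ 0 (mod 11), P does NOT lie on the curve.


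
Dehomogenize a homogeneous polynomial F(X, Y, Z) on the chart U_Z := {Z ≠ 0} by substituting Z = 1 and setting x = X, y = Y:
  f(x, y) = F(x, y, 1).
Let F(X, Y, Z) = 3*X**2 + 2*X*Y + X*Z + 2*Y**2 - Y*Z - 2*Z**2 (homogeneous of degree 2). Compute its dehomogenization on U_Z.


f(x, y) = 3*x**2 + 2*x*y + x + 2*y**2 - y - 2

On U_Z we set Z = 1. Each monomial c·X^i·Y^j·Z^k in F becomes c·x^i·y^j·1^k = c·x^i·y^j.
Substituting Z = 1: F(X, Y, 1) = 3*x**2 + 2*x*y + x + 2*y**2 - y - 2.
Note: deg(f) ≤ deg(F) = 2; strict inequality happens when F is divisible by Z (lost terms).


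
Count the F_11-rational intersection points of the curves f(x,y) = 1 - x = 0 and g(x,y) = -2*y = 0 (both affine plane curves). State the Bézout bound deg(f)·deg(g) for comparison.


Common zeros: {(1, 0)}; count = 1; Bézout bound = 1.

deg(f) = 1, deg(g) = 1, so Bézout bound = 1.
Scan x ∈ F_11. For each x, list the y ∈ F_11 with f(x, y) ≡ 0 and those with g(x, y) ≡ 0 (mod 11); the common zeros in that column are the intersection.
  x = 0: f ≡ 0 at y ∈ ∅; g ≡ 0 at y ∈ {0}; common: ∅.
  x = 1: f ≡ 0 at y ∈ {0, 1, 2, 3, 4, 5, 6, 7, 8, 9, 10}; g ≡ 0 at y ∈ {0}; common: {0}.
  x = 2: f ≡ 0 at y ∈ ∅; g ≡ 0 at y ∈ {0}; common: ∅.
  x = 3: f ≡ 0 at y ∈ ∅; g ≡ 0 at y ∈ {0}; common: ∅.
  x = 4: f ≡ 0 at y ∈ ∅; g ≡ 0 at y ∈ {0}; common: ∅.
  x = 5: f ≡ 0 at y ∈ ∅; g ≡ 0 at y ∈ {0}; common: ∅.
  x = 6: f ≡ 0 at y ∈ ∅; g ≡ 0 at y ∈ {0}; common: ∅.
  x = 7: f ≡ 0 at y ∈ ∅; g ≡ 0 at y ∈ {0}; common: ∅.
  x = 8: f ≡ 0 at y ∈ ∅; g ≡ 0 at y ∈ {0}; common: ∅.
  x = 9: f ≡ 0 at y ∈ ∅; g ≡ 0 at y ∈ {0}; common: ∅.
  x = 10: f ≡ 0 at y ∈ ∅; g ≡ 0 at y ∈ {0}; common: ∅.
Collecting: common zeros = {(1, 0)}, so the count is 1.
Comparison with the Bézout bound: 1 ≤ 1 = deg(f)·deg(g), as expected for curves with no common component (the bound is attained).
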